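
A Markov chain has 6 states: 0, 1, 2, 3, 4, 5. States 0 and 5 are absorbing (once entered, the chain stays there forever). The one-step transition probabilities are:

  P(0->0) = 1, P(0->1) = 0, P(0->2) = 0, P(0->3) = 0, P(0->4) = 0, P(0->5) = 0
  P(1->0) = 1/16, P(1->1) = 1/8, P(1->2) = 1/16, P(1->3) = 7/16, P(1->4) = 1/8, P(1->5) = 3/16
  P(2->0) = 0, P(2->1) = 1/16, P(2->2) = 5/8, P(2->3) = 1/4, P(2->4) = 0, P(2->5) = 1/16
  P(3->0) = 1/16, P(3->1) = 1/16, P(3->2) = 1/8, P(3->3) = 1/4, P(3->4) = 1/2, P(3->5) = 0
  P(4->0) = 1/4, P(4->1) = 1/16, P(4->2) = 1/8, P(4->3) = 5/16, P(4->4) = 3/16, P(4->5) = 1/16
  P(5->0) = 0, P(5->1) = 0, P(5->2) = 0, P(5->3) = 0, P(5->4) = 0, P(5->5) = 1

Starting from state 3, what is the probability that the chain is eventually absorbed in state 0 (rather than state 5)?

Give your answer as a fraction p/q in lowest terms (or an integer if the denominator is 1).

Let a_i = P(absorbed in 0 | start in state i).
Boundary conditions: a_0 = 1, a_5 = 0.
For each transient state i, a_i = sum_j P(i->j) * a_j:
  a_1 = 1/16*a_0 + 1/8*a_1 + 1/16*a_2 + 7/16*a_3 + 1/8*a_4 + 3/16*a_5
  a_2 = 0*a_0 + 1/16*a_1 + 5/8*a_2 + 1/4*a_3 + 0*a_4 + 1/16*a_5
  a_3 = 1/16*a_0 + 1/16*a_1 + 1/8*a_2 + 1/4*a_3 + 1/2*a_4 + 0*a_5
  a_4 = 1/4*a_0 + 1/16*a_1 + 1/8*a_2 + 5/16*a_3 + 3/16*a_4 + 1/16*a_5

Substituting a_0 = 1 and a_5 = 0, rearrange to (I - Q) a = r where r[i] = P(i -> 0):
  [7/8, -1/16, -7/16, -1/8] . (a_1, a_2, a_3, a_4) = 1/16
  [-1/16, 3/8, -1/4, 0] . (a_1, a_2, a_3, a_4) = 0
  [-1/16, -1/8, 3/4, -1/2] . (a_1, a_2, a_3, a_4) = 1/16
  [-1/16, -1/8, -5/16, 13/16] . (a_1, a_2, a_3, a_4) = 1/4

Solving yields:
  a_1 = 1593/2872
  a_2 = 3165/5744
  a_3 = 3951/5744
  a_4 = 4019/5744

Starting state is 3, so the absorption probability is a_3 = 3951/5744.

Answer: 3951/5744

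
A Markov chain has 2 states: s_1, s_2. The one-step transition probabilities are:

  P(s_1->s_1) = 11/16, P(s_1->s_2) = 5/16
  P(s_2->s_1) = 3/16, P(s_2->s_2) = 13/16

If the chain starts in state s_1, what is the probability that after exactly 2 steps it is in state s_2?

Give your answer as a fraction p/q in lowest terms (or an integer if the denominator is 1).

Answer: 15/32

Derivation:
Computing P^2 by repeated multiplication:
P^1 =
  s_1: [11/16, 5/16]
  s_2: [3/16, 13/16]
P^2 =
  s_1: [17/32, 15/32]
  s_2: [9/32, 23/32]

(P^2)[s_1 -> s_2] = 15/32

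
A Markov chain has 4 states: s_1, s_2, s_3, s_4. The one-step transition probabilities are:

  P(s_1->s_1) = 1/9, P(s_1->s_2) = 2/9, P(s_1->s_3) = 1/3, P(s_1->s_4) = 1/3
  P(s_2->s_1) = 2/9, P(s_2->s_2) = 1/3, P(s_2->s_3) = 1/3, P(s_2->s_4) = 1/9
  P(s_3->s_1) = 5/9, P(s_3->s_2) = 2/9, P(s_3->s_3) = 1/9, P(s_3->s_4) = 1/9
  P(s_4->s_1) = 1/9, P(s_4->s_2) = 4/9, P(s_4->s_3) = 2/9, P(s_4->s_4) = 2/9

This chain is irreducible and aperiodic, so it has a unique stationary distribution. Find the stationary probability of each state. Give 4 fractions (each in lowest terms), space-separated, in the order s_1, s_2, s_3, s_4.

Answer: 117/454 135/454 58/227 43/227

Derivation:
The stationary distribution satisfies pi = pi * P, i.e.:
  pi_s_1 = 1/9*pi_s_1 + 2/9*pi_s_2 + 5/9*pi_s_3 + 1/9*pi_s_4
  pi_s_2 = 2/9*pi_s_1 + 1/3*pi_s_2 + 2/9*pi_s_3 + 4/9*pi_s_4
  pi_s_3 = 1/3*pi_s_1 + 1/3*pi_s_2 + 1/9*pi_s_3 + 2/9*pi_s_4
  pi_s_4 = 1/3*pi_s_1 + 1/9*pi_s_2 + 1/9*pi_s_3 + 2/9*pi_s_4
with normalization: pi_s_1 + pi_s_2 + pi_s_3 + pi_s_4 = 1.

Using the first 3 balance equations plus normalization, the linear system A*pi = b is:
  [-8/9, 2/9, 5/9, 1/9] . pi = 0
  [2/9, -2/3, 2/9, 4/9] . pi = 0
  [1/3, 1/3, -8/9, 2/9] . pi = 0
  [1, 1, 1, 1] . pi = 1

Solving yields:
  pi_s_1 = 117/454
  pi_s_2 = 135/454
  pi_s_3 = 58/227
  pi_s_4 = 43/227

Verification (pi * P):
  117/454*1/9 + 135/454*2/9 + 58/227*5/9 + 43/227*1/9 = 117/454 = pi_s_1  (ok)
  117/454*2/9 + 135/454*1/3 + 58/227*2/9 + 43/227*4/9 = 135/454 = pi_s_2  (ok)
  117/454*1/3 + 135/454*1/3 + 58/227*1/9 + 43/227*2/9 = 58/227 = pi_s_3  (ok)
  117/454*1/3 + 135/454*1/9 + 58/227*1/9 + 43/227*2/9 = 43/227 = pi_s_4  (ok)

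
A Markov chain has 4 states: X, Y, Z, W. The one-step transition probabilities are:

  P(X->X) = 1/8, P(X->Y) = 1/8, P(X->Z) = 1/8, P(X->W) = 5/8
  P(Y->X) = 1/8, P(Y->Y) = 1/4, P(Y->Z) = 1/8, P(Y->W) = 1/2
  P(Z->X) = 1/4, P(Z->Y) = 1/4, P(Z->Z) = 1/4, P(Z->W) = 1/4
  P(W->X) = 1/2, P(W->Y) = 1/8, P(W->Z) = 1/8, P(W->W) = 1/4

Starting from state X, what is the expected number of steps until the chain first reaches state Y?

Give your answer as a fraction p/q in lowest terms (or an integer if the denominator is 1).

Answer: 7

Derivation:
Let h_i = expected steps to first reach Y from state i.
Boundary: h_Y = 0.
First-step equations for the other states:
  h_X = 1 + 1/8*h_X + 1/8*h_Y + 1/8*h_Z + 5/8*h_W
  h_Z = 1 + 1/4*h_X + 1/4*h_Y + 1/4*h_Z + 1/4*h_W
  h_W = 1 + 1/2*h_X + 1/8*h_Y + 1/8*h_Z + 1/4*h_W

Substituting h_Y = 0 and rearranging gives the linear system (I - Q) h = 1:
  [7/8, -1/8, -5/8] . (h_X, h_Z, h_W) = 1
  [-1/4, 3/4, -1/4] . (h_X, h_Z, h_W) = 1
  [-1/2, -1/8, 3/4] . (h_X, h_Z, h_W) = 1

Solving yields:
  h_X = 7
  h_Z = 6
  h_W = 7

Starting state is X, so the expected hitting time is h_X = 7.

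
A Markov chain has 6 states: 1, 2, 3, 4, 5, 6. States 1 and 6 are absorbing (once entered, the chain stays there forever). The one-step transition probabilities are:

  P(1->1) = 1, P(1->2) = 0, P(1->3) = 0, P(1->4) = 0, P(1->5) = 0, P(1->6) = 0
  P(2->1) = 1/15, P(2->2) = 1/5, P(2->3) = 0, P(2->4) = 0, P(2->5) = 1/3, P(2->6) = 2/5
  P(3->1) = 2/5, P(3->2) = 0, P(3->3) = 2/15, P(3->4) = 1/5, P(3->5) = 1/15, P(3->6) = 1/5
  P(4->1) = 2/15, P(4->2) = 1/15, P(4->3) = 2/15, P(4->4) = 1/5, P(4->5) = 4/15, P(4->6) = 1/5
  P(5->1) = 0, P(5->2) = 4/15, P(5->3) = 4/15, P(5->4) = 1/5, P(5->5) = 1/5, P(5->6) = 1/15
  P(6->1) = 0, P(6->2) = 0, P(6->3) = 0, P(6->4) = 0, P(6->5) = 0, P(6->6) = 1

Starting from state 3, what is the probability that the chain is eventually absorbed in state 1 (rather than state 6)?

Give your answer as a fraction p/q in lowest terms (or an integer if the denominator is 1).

Answer: 175/299

Derivation:
Let a_i = P(absorbed in 1 | start in state i).
Boundary conditions: a_1 = 1, a_6 = 0.
For each transient state i, a_i = sum_j P(i->j) * a_j:
  a_2 = 1/15*a_1 + 1/5*a_2 + 0*a_3 + 0*a_4 + 1/3*a_5 + 2/5*a_6
  a_3 = 2/5*a_1 + 0*a_2 + 2/15*a_3 + 1/5*a_4 + 1/15*a_5 + 1/5*a_6
  a_4 = 2/15*a_1 + 1/15*a_2 + 2/15*a_3 + 1/5*a_4 + 4/15*a_5 + 1/5*a_6
  a_5 = 0*a_1 + 4/15*a_2 + 4/15*a_3 + 1/5*a_4 + 1/5*a_5 + 1/15*a_6

Substituting a_1 = 1 and a_6 = 0, rearrange to (I - Q) a = r where r[i] = P(i -> 1):
  [4/5, 0, 0, -1/3] . (a_2, a_3, a_4, a_5) = 1/15
  [0, 13/15, -1/5, -1/15] . (a_2, a_3, a_4, a_5) = 2/5
  [-1/15, -2/15, 4/5, -4/15] . (a_2, a_3, a_4, a_5) = 2/15
  [-4/15, -4/15, -1/5, 4/5] . (a_2, a_3, a_4, a_5) = 0

Solving yields:
  a_2 = 72/299
  a_3 = 175/299
  a_4 = 16/39
  a_5 = 113/299

Starting state is 3, so the absorption probability is a_3 = 175/299.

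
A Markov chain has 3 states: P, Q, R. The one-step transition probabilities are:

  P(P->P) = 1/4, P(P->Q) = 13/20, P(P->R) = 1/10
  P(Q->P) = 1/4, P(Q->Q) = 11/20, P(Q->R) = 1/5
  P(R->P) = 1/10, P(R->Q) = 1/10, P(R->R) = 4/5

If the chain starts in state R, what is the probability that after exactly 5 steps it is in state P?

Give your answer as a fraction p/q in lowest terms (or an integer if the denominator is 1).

Computing P^5 by repeated multiplication:
P^1 =
  P: [1/4, 13/20, 1/10]
  Q: [1/4, 11/20, 1/5]
  R: [1/10, 1/10, 4/5]
P^2 =
  P: [47/200, 53/100, 47/200]
  Q: [11/50, 97/200, 59/200]
  R: [13/100, 1/5, 67/100]
P^3 =
  P: [859/4000, 1871/4000, 127/400]
  Q: [823/4000, 1757/4000, 71/200]
  R: [299/2000, 523/2000, 589/1000]
P^4 =
  P: [1619/8000, 2143/5000, 14761/40000]
  Q: [787/4000, 16433/40000, 15697/40000]
  R: [3233/20000, 2999/10000, 10769/20000]
P^5 =
  P: [155717/800000, 323341/800000, 160471/400000]
  Q: [152909/800000, 314467/800000, 20789/50000]
  R: [67693/400000, 25909/80000, 101381/200000]

(P^5)[R -> P] = 67693/400000

Answer: 67693/400000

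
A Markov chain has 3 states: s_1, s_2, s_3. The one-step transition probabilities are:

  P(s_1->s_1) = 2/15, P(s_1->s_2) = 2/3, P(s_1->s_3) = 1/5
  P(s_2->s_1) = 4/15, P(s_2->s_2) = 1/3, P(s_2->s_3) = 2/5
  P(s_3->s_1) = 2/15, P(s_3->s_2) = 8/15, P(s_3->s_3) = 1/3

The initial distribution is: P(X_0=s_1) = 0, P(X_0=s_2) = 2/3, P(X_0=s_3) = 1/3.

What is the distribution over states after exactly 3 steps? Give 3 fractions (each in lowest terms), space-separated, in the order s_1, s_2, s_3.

Answer: 2002/10125 1558/3375 3449/10125

Derivation:
Propagating the distribution step by step (d_{t+1} = d_t * P):
d_0 = (s_1=0, s_2=2/3, s_3=1/3)
  d_1[s_1] = 0*2/15 + 2/3*4/15 + 1/3*2/15 = 2/9
  d_1[s_2] = 0*2/3 + 2/3*1/3 + 1/3*8/15 = 2/5
  d_1[s_3] = 0*1/5 + 2/3*2/5 + 1/3*1/3 = 17/45
d_1 = (s_1=2/9, s_2=2/5, s_3=17/45)
  d_2[s_1] = 2/9*2/15 + 2/5*4/15 + 17/45*2/15 = 14/75
  d_2[s_2] = 2/9*2/3 + 2/5*1/3 + 17/45*8/15 = 326/675
  d_2[s_3] = 2/9*1/5 + 2/5*2/5 + 17/45*1/3 = 223/675
d_2 = (s_1=14/75, s_2=326/675, s_3=223/675)
  d_3[s_1] = 14/75*2/15 + 326/675*4/15 + 223/675*2/15 = 2002/10125
  d_3[s_2] = 14/75*2/3 + 326/675*1/3 + 223/675*8/15 = 1558/3375
  d_3[s_3] = 14/75*1/5 + 326/675*2/5 + 223/675*1/3 = 3449/10125
d_3 = (s_1=2002/10125, s_2=1558/3375, s_3=3449/10125)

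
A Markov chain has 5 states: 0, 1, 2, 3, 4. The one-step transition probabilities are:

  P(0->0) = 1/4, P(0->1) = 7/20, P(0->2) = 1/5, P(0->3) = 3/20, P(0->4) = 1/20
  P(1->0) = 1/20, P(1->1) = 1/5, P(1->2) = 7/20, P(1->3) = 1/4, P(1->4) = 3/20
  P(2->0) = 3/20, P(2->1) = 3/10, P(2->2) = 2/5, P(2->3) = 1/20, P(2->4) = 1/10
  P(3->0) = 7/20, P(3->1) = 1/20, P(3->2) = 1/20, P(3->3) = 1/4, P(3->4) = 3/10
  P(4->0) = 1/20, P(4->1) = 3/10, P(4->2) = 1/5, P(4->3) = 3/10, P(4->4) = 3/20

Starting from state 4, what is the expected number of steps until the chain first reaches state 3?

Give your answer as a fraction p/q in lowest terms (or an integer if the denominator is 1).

Answer: 112520/22009

Derivation:
Let h_i = expected steps to first reach 3 from state i.
Boundary: h_3 = 0.
First-step equations for the other states:
  h_0 = 1 + 1/4*h_0 + 7/20*h_1 + 1/5*h_2 + 3/20*h_3 + 1/20*h_4
  h_1 = 1 + 1/20*h_0 + 1/5*h_1 + 7/20*h_2 + 1/4*h_3 + 3/20*h_4
  h_2 = 1 + 3/20*h_0 + 3/10*h_1 + 2/5*h_2 + 1/20*h_3 + 1/10*h_4
  h_4 = 1 + 1/20*h_0 + 3/10*h_1 + 1/5*h_2 + 3/10*h_3 + 3/20*h_4

Substituting h_3 = 0 and rearranging gives the linear system (I - Q) h = 1:
  [3/4, -7/20, -1/5, -1/20] . (h_0, h_1, h_2, h_4) = 1
  [-1/20, 4/5, -7/20, -3/20] . (h_0, h_1, h_2, h_4) = 1
  [-3/20, -3/10, 3/5, -1/10] . (h_0, h_1, h_2, h_4) = 1
  [-1/20, -3/10, -1/5, 17/20] . (h_0, h_1, h_2, h_4) = 1

Solving yields:
  h_0 = 134260/22009
  h_1 = 122800/22009
  h_2 = 150400/22009
  h_4 = 112520/22009

Starting state is 4, so the expected hitting time is h_4 = 112520/22009.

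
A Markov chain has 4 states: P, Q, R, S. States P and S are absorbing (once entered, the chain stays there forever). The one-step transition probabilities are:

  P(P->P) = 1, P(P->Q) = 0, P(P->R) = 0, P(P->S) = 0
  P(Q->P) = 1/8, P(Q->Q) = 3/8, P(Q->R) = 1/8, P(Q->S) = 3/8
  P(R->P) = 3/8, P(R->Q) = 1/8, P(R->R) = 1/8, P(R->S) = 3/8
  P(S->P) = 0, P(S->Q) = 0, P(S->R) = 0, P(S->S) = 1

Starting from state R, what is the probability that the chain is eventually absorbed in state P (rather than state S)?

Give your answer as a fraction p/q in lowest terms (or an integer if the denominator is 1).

Answer: 8/17

Derivation:
Let a_i = P(absorbed in P | start in state i).
Boundary conditions: a_P = 1, a_S = 0.
For each transient state i, a_i = sum_j P(i->j) * a_j:
  a_Q = 1/8*a_P + 3/8*a_Q + 1/8*a_R + 3/8*a_S
  a_R = 3/8*a_P + 1/8*a_Q + 1/8*a_R + 3/8*a_S

Substituting a_P = 1 and a_S = 0, rearrange to (I - Q) a = r where r[i] = P(i -> P):
  [5/8, -1/8] . (a_Q, a_R) = 1/8
  [-1/8, 7/8] . (a_Q, a_R) = 3/8

Solving yields:
  a_Q = 5/17
  a_R = 8/17

Starting state is R, so the absorption probability is a_R = 8/17.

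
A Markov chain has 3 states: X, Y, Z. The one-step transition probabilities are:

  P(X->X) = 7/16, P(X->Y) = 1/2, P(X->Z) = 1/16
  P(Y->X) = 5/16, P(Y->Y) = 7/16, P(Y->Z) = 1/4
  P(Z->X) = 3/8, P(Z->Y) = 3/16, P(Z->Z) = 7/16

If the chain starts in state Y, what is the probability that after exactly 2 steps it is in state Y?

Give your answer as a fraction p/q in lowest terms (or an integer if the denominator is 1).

Answer: 101/256

Derivation:
Computing P^2 by repeated multiplication:
P^1 =
  X: [7/16, 1/2, 1/16]
  Y: [5/16, 7/16, 1/4]
  Z: [3/8, 3/16, 7/16]
P^2 =
  X: [95/256, 115/256, 23/128]
  Y: [47/128, 101/256, 61/256]
  Z: [99/256, 45/128, 67/256]

(P^2)[Y -> Y] = 101/256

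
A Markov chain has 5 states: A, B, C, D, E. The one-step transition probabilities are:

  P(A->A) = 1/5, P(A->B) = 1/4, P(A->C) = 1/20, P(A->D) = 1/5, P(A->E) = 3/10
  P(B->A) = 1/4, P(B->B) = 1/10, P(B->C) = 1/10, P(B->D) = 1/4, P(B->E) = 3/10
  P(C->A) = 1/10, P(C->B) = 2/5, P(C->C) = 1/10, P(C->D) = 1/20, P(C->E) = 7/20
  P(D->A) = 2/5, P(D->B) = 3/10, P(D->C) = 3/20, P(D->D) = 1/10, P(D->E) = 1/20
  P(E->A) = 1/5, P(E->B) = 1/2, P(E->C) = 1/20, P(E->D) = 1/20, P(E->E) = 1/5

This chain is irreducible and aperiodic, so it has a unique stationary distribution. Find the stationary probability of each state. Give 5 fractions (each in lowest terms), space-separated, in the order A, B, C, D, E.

Answer: 48760/206519 59378/206519 17265/206519 31069/206519 50047/206519

Derivation:
The stationary distribution satisfies pi = pi * P, i.e.:
  pi_A = 1/5*pi_A + 1/4*pi_B + 1/10*pi_C + 2/5*pi_D + 1/5*pi_E
  pi_B = 1/4*pi_A + 1/10*pi_B + 2/5*pi_C + 3/10*pi_D + 1/2*pi_E
  pi_C = 1/20*pi_A + 1/10*pi_B + 1/10*pi_C + 3/20*pi_D + 1/20*pi_E
  pi_D = 1/5*pi_A + 1/4*pi_B + 1/20*pi_C + 1/10*pi_D + 1/20*pi_E
  pi_E = 3/10*pi_A + 3/10*pi_B + 7/20*pi_C + 1/20*pi_D + 1/5*pi_E
with normalization: pi_A + pi_B + pi_C + pi_D + pi_E = 1.

Using the first 4 balance equations plus normalization, the linear system A*pi = b is:
  [-4/5, 1/4, 1/10, 2/5, 1/5] . pi = 0
  [1/4, -9/10, 2/5, 3/10, 1/2] . pi = 0
  [1/20, 1/10, -9/10, 3/20, 1/20] . pi = 0
  [1/5, 1/4, 1/20, -9/10, 1/20] . pi = 0
  [1, 1, 1, 1, 1] . pi = 1

Solving yields:
  pi_A = 48760/206519
  pi_B = 59378/206519
  pi_C = 17265/206519
  pi_D = 31069/206519
  pi_E = 50047/206519

Verification (pi * P):
  48760/206519*1/5 + 59378/206519*1/4 + 17265/206519*1/10 + 31069/206519*2/5 + 50047/206519*1/5 = 48760/206519 = pi_A  (ok)
  48760/206519*1/4 + 59378/206519*1/10 + 17265/206519*2/5 + 31069/206519*3/10 + 50047/206519*1/2 = 59378/206519 = pi_B  (ok)
  48760/206519*1/20 + 59378/206519*1/10 + 17265/206519*1/10 + 31069/206519*3/20 + 50047/206519*1/20 = 17265/206519 = pi_C  (ok)
  48760/206519*1/5 + 59378/206519*1/4 + 17265/206519*1/20 + 31069/206519*1/10 + 50047/206519*1/20 = 31069/206519 = pi_D  (ok)
  48760/206519*3/10 + 59378/206519*3/10 + 17265/206519*7/20 + 31069/206519*1/20 + 50047/206519*1/5 = 50047/206519 = pi_E  (ok)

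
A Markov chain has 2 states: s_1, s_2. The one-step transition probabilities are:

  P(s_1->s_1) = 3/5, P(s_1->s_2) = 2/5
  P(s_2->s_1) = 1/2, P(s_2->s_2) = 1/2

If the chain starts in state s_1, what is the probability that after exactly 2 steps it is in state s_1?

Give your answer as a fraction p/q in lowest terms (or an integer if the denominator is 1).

Answer: 14/25

Derivation:
Computing P^2 by repeated multiplication:
P^1 =
  s_1: [3/5, 2/5]
  s_2: [1/2, 1/2]
P^2 =
  s_1: [14/25, 11/25]
  s_2: [11/20, 9/20]

(P^2)[s_1 -> s_1] = 14/25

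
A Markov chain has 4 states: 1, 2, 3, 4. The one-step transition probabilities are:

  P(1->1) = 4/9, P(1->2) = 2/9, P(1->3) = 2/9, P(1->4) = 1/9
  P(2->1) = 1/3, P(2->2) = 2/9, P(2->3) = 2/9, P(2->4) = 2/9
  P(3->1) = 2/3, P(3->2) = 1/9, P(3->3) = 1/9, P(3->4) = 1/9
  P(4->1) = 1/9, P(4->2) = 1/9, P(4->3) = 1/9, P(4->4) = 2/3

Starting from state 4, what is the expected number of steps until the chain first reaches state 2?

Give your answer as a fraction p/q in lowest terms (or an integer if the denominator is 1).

Let h_i = expected steps to first reach 2 from state i.
Boundary: h_2 = 0.
First-step equations for the other states:
  h_1 = 1 + 4/9*h_1 + 2/9*h_2 + 2/9*h_3 + 1/9*h_4
  h_3 = 1 + 2/3*h_1 + 1/9*h_2 + 1/9*h_3 + 1/9*h_4
  h_4 = 1 + 1/9*h_1 + 1/9*h_2 + 1/9*h_3 + 2/3*h_4

Substituting h_2 = 0 and rearranging gives the linear system (I - Q) h = 1:
  [5/9, -2/9, -1/9] . (h_1, h_3, h_4) = 1
  [-2/3, 8/9, -1/9] . (h_1, h_3, h_4) = 1
  [-1/9, -1/9, 1/3] . (h_1, h_3, h_4) = 1

Solving yields:
  h_1 = 40/7
  h_3 = 44/7
  h_4 = 7

Starting state is 4, so the expected hitting time is h_4 = 7.

Answer: 7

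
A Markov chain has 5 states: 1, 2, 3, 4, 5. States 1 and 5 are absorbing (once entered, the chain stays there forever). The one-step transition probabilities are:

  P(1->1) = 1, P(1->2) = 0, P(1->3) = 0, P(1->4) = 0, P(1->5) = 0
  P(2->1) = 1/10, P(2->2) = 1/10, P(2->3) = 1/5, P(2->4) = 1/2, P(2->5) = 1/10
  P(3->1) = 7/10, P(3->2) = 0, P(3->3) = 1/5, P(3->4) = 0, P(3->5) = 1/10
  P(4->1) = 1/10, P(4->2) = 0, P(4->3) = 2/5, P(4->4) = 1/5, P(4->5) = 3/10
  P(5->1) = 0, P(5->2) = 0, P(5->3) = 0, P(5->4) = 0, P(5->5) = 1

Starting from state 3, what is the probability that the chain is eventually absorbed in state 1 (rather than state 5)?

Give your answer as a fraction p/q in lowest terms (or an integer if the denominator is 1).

Answer: 7/8

Derivation:
Let a_i = P(absorbed in 1 | start in state i).
Boundary conditions: a_1 = 1, a_5 = 0.
For each transient state i, a_i = sum_j P(i->j) * a_j:
  a_2 = 1/10*a_1 + 1/10*a_2 + 1/5*a_3 + 1/2*a_4 + 1/10*a_5
  a_3 = 7/10*a_1 + 0*a_2 + 1/5*a_3 + 0*a_4 + 1/10*a_5
  a_4 = 1/10*a_1 + 0*a_2 + 2/5*a_3 + 1/5*a_4 + 3/10*a_5

Substituting a_1 = 1 and a_5 = 0, rearrange to (I - Q) a = r where r[i] = P(i -> 1):
  [9/10, -1/5, -1/2] . (a_2, a_3, a_4) = 1/10
  [0, 4/5, 0] . (a_2, a_3, a_4) = 7/10
  [0, -2/5, 4/5] . (a_2, a_3, a_4) = 1/10

Solving yields:
  a_2 = 89/144
  a_3 = 7/8
  a_4 = 9/16

Starting state is 3, so the absorption probability is a_3 = 7/8.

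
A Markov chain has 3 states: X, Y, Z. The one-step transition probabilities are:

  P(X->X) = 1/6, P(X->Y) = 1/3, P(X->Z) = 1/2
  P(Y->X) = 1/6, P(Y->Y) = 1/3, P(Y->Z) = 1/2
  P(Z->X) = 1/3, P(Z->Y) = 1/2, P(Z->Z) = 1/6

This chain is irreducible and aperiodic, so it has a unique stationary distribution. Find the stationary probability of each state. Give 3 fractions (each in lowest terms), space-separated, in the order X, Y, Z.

Answer: 11/48 19/48 3/8

Derivation:
The stationary distribution satisfies pi = pi * P, i.e.:
  pi_X = 1/6*pi_X + 1/6*pi_Y + 1/3*pi_Z
  pi_Y = 1/3*pi_X + 1/3*pi_Y + 1/2*pi_Z
  pi_Z = 1/2*pi_X + 1/2*pi_Y + 1/6*pi_Z
with normalization: pi_X + pi_Y + pi_Z = 1.

Using the first 2 balance equations plus normalization, the linear system A*pi = b is:
  [-5/6, 1/6, 1/3] . pi = 0
  [1/3, -2/3, 1/2] . pi = 0
  [1, 1, 1] . pi = 1

Solving yields:
  pi_X = 11/48
  pi_Y = 19/48
  pi_Z = 3/8

Verification (pi * P):
  11/48*1/6 + 19/48*1/6 + 3/8*1/3 = 11/48 = pi_X  (ok)
  11/48*1/3 + 19/48*1/3 + 3/8*1/2 = 19/48 = pi_Y  (ok)
  11/48*1/2 + 19/48*1/2 + 3/8*1/6 = 3/8 = pi_Z  (ok)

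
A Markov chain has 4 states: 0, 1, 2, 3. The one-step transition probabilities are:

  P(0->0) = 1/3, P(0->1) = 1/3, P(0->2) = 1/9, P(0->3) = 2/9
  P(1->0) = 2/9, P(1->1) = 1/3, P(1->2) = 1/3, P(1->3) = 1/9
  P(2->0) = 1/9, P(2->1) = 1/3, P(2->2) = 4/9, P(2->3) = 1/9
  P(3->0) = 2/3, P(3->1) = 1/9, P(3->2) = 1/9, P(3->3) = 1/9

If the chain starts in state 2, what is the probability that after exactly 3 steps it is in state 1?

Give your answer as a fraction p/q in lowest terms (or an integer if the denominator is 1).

Answer: 223/729

Derivation:
Computing P^3 by repeated multiplication:
P^1 =
  0: [1/3, 1/3, 1/9, 2/9]
  1: [2/9, 1/3, 1/3, 1/9]
  2: [1/9, 1/3, 4/9, 1/9]
  3: [2/3, 1/9, 1/9, 1/9]
P^2 =
  0: [28/81, 23/81, 2/9, 4/27]
  1: [7/27, 25/81, 8/27, 11/81]
  2: [19/81, 25/81, 1/3, 10/81]
  3: [1/3, 25/81, 14/81, 5/27]
P^3 =
  0: [220/729, 73/243, 181/729, 109/729]
  1: [203/729, 221/729, 203/729, 34/243]
  2: [194/729, 223/729, 212/729, 100/729]
  3: [235/729, 71/243, 173/729, 4/27]

(P^3)[2 -> 1] = 223/729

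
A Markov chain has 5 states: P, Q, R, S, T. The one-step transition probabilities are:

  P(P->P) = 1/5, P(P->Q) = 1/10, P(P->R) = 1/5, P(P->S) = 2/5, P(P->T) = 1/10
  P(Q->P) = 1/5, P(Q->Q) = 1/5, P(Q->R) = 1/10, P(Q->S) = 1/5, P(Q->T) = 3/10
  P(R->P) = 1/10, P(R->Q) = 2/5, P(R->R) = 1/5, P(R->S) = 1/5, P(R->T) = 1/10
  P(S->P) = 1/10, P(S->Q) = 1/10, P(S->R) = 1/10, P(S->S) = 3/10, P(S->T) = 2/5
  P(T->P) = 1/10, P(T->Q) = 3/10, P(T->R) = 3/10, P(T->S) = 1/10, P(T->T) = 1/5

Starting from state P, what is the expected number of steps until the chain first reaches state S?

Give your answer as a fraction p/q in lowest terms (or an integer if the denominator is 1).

Let h_i = expected steps to first reach S from state i.
Boundary: h_S = 0.
First-step equations for the other states:
  h_P = 1 + 1/5*h_P + 1/10*h_Q + 1/5*h_R + 2/5*h_S + 1/10*h_T
  h_Q = 1 + 1/5*h_P + 1/5*h_Q + 1/10*h_R + 1/5*h_S + 3/10*h_T
  h_R = 1 + 1/10*h_P + 2/5*h_Q + 1/5*h_R + 1/5*h_S + 1/10*h_T
  h_T = 1 + 1/10*h_P + 3/10*h_Q + 3/10*h_R + 1/10*h_S + 1/5*h_T

Substituting h_S = 0 and rearranging gives the linear system (I - Q) h = 1:
  [4/5, -1/10, -1/5, -1/10] . (h_P, h_Q, h_R, h_T) = 1
  [-1/5, 4/5, -1/10, -3/10] . (h_P, h_Q, h_R, h_T) = 1
  [-1/10, -2/5, 4/5, -1/10] . (h_P, h_Q, h_R, h_T) = 1
  [-1/10, -3/10, -3/10, 4/5] . (h_P, h_Q, h_R, h_T) = 1

Solving yields:
  h_P = 70/19
  h_Q = 90/19
  h_R = 90/19
  h_T = 100/19

Starting state is P, so the expected hitting time is h_P = 70/19.

Answer: 70/19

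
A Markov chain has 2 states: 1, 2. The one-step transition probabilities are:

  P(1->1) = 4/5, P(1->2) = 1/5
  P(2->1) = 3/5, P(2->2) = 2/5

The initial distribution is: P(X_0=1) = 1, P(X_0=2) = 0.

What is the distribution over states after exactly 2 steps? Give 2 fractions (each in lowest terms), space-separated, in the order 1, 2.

Answer: 19/25 6/25

Derivation:
Propagating the distribution step by step (d_{t+1} = d_t * P):
d_0 = (1=1, 2=0)
  d_1[1] = 1*4/5 + 0*3/5 = 4/5
  d_1[2] = 1*1/5 + 0*2/5 = 1/5
d_1 = (1=4/5, 2=1/5)
  d_2[1] = 4/5*4/5 + 1/5*3/5 = 19/25
  d_2[2] = 4/5*1/5 + 1/5*2/5 = 6/25
d_2 = (1=19/25, 2=6/25)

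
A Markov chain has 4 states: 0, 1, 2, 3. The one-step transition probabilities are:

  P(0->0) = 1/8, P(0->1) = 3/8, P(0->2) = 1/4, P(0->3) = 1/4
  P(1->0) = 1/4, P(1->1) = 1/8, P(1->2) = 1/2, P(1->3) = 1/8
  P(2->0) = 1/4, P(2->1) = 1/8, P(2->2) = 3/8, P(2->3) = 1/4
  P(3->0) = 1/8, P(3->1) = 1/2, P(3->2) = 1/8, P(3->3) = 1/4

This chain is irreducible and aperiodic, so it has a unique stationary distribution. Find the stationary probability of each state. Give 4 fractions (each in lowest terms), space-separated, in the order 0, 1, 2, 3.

The stationary distribution satisfies pi = pi * P, i.e.:
  pi_0 = 1/8*pi_0 + 1/4*pi_1 + 1/4*pi_2 + 1/8*pi_3
  pi_1 = 3/8*pi_0 + 1/8*pi_1 + 1/8*pi_2 + 1/2*pi_3
  pi_2 = 1/4*pi_0 + 1/2*pi_1 + 3/8*pi_2 + 1/8*pi_3
  pi_3 = 1/4*pi_0 + 1/8*pi_1 + 1/4*pi_2 + 1/4*pi_3
with normalization: pi_0 + pi_1 + pi_2 + pi_3 = 1.

Using the first 3 balance equations plus normalization, the linear system A*pi = b is:
  [-7/8, 1/4, 1/4, 1/8] . pi = 0
  [3/8, -7/8, 1/8, 1/2] . pi = 0
  [1/4, 1/2, -5/8, 1/8] . pi = 0
  [1, 1, 1, 1] . pi = 1

Solving yields:
  pi_0 = 119/601
  pi_1 = 154/601
  pi_2 = 197/601
  pi_3 = 131/601

Verification (pi * P):
  119/601*1/8 + 154/601*1/4 + 197/601*1/4 + 131/601*1/8 = 119/601 = pi_0  (ok)
  119/601*3/8 + 154/601*1/8 + 197/601*1/8 + 131/601*1/2 = 154/601 = pi_1  (ok)
  119/601*1/4 + 154/601*1/2 + 197/601*3/8 + 131/601*1/8 = 197/601 = pi_2  (ok)
  119/601*1/4 + 154/601*1/8 + 197/601*1/4 + 131/601*1/4 = 131/601 = pi_3  (ok)

Answer: 119/601 154/601 197/601 131/601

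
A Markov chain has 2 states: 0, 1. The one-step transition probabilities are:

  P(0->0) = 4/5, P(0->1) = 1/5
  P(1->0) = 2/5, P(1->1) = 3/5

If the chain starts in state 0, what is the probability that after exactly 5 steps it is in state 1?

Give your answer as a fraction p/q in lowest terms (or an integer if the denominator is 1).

Answer: 1031/3125

Derivation:
Computing P^5 by repeated multiplication:
P^1 =
  0: [4/5, 1/5]
  1: [2/5, 3/5]
P^2 =
  0: [18/25, 7/25]
  1: [14/25, 11/25]
P^3 =
  0: [86/125, 39/125]
  1: [78/125, 47/125]
P^4 =
  0: [422/625, 203/625]
  1: [406/625, 219/625]
P^5 =
  0: [2094/3125, 1031/3125]
  1: [2062/3125, 1063/3125]

(P^5)[0 -> 1] = 1031/3125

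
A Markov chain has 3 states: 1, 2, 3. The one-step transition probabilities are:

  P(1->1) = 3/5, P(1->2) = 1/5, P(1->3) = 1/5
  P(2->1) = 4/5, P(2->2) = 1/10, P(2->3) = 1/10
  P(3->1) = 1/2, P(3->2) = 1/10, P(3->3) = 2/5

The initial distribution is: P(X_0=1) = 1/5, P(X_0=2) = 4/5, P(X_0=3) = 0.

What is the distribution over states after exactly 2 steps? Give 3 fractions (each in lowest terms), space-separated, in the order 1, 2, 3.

Answer: 153/250 22/125 53/250

Derivation:
Propagating the distribution step by step (d_{t+1} = d_t * P):
d_0 = (1=1/5, 2=4/5, 3=0)
  d_1[1] = 1/5*3/5 + 4/5*4/5 + 0*1/2 = 19/25
  d_1[2] = 1/5*1/5 + 4/5*1/10 + 0*1/10 = 3/25
  d_1[3] = 1/5*1/5 + 4/5*1/10 + 0*2/5 = 3/25
d_1 = (1=19/25, 2=3/25, 3=3/25)
  d_2[1] = 19/25*3/5 + 3/25*4/5 + 3/25*1/2 = 153/250
  d_2[2] = 19/25*1/5 + 3/25*1/10 + 3/25*1/10 = 22/125
  d_2[3] = 19/25*1/5 + 3/25*1/10 + 3/25*2/5 = 53/250
d_2 = (1=153/250, 2=22/125, 3=53/250)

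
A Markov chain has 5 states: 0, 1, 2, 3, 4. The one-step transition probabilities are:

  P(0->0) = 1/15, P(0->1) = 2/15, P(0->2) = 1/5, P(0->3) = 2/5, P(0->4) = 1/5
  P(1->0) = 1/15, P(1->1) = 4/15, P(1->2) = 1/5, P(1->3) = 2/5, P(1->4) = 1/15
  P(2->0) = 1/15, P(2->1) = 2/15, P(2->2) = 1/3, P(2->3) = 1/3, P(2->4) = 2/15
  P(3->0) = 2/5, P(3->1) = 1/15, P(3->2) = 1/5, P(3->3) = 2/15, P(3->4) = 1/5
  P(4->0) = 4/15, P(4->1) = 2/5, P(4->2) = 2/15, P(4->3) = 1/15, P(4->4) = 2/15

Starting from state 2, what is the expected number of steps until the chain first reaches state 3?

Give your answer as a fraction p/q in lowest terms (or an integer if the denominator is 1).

Answer: 44190/14077

Derivation:
Let h_i = expected steps to first reach 3 from state i.
Boundary: h_3 = 0.
First-step equations for the other states:
  h_0 = 1 + 1/15*h_0 + 2/15*h_1 + 1/5*h_2 + 2/5*h_3 + 1/5*h_4
  h_1 = 1 + 1/15*h_0 + 4/15*h_1 + 1/5*h_2 + 2/5*h_3 + 1/15*h_4
  h_2 = 1 + 1/15*h_0 + 2/15*h_1 + 1/3*h_2 + 1/3*h_3 + 2/15*h_4
  h_4 = 1 + 4/15*h_0 + 2/5*h_1 + 2/15*h_2 + 1/15*h_3 + 2/15*h_4

Substituting h_3 = 0 and rearranging gives the linear system (I - Q) h = 1:
  [14/15, -2/15, -1/5, -1/5] . (h_0, h_1, h_2, h_4) = 1
  [-1/15, 11/15, -1/5, -1/15] . (h_0, h_1, h_2, h_4) = 1
  [-1/15, -2/15, 2/3, -2/15] . (h_0, h_1, h_2, h_4) = 1
  [-4/15, -2/5, -2/15, 13/15] . (h_0, h_1, h_2, h_4) = 1

Solving yields:
  h_0 = 41925/14077
  h_1 = 5715/2011
  h_2 = 44190/14077
  h_4 = 54405/14077

Starting state is 2, so the expected hitting time is h_2 = 44190/14077.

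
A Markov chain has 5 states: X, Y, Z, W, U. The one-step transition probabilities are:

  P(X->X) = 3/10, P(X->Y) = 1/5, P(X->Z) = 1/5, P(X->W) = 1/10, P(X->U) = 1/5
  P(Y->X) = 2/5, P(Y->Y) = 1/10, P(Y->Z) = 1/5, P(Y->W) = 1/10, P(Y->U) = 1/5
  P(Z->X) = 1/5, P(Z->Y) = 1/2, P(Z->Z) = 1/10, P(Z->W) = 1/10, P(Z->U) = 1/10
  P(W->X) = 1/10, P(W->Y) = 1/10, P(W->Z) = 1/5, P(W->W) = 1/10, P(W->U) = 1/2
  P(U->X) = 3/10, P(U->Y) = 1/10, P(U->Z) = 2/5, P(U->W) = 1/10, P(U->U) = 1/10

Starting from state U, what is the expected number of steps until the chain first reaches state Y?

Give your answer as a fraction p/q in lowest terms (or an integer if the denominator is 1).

Answer: 6400/1451

Derivation:
Let h_i = expected steps to first reach Y from state i.
Boundary: h_Y = 0.
First-step equations for the other states:
  h_X = 1 + 3/10*h_X + 1/5*h_Y + 1/5*h_Z + 1/10*h_W + 1/5*h_U
  h_Z = 1 + 1/5*h_X + 1/2*h_Y + 1/10*h_Z + 1/10*h_W + 1/10*h_U
  h_W = 1 + 1/10*h_X + 1/10*h_Y + 1/5*h_Z + 1/10*h_W + 1/2*h_U
  h_U = 1 + 3/10*h_X + 1/10*h_Y + 2/5*h_Z + 1/10*h_W + 1/10*h_U

Substituting h_Y = 0 and rearranging gives the linear system (I - Q) h = 1:
  [7/10, -1/5, -1/10, -1/5] . (h_X, h_Z, h_W, h_U) = 1
  [-1/5, 9/10, -1/10, -1/10] . (h_X, h_Z, h_W, h_U) = 1
  [-1/10, -1/5, 9/10, -1/2] . (h_X, h_Z, h_W, h_U) = 1
  [-3/10, -2/5, -1/10, 9/10] . (h_X, h_Z, h_W, h_U) = 1

Solving yields:
  h_X = 6150/1451
  h_Z = 4450/1451
  h_W = 6840/1451
  h_U = 6400/1451

Starting state is U, so the expected hitting time is h_U = 6400/1451.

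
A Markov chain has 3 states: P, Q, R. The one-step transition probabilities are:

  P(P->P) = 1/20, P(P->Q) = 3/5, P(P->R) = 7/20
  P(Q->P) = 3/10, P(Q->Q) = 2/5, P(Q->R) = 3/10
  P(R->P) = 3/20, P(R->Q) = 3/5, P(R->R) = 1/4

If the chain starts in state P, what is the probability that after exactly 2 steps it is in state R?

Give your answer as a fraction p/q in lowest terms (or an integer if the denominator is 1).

Answer: 57/200

Derivation:
Computing P^2 by repeated multiplication:
P^1 =
  P: [1/20, 3/5, 7/20]
  Q: [3/10, 2/5, 3/10]
  R: [3/20, 3/5, 1/4]
P^2 =
  P: [47/200, 12/25, 57/200]
  Q: [9/50, 13/25, 3/10]
  R: [9/40, 12/25, 59/200]

(P^2)[P -> R] = 57/200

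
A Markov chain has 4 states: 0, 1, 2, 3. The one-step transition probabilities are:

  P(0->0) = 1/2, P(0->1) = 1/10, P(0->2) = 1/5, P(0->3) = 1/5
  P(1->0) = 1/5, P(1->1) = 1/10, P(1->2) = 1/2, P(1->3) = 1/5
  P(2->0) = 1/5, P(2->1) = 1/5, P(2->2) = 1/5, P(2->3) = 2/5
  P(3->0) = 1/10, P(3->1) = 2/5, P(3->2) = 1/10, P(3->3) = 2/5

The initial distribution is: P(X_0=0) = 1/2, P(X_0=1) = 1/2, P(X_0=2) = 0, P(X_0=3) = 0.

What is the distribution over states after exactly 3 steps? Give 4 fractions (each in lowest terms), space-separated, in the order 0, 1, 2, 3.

Answer: 509/2000 107/500 91/400 38/125

Derivation:
Propagating the distribution step by step (d_{t+1} = d_t * P):
d_0 = (0=1/2, 1=1/2, 2=0, 3=0)
  d_1[0] = 1/2*1/2 + 1/2*1/5 + 0*1/5 + 0*1/10 = 7/20
  d_1[1] = 1/2*1/10 + 1/2*1/10 + 0*1/5 + 0*2/5 = 1/10
  d_1[2] = 1/2*1/5 + 1/2*1/2 + 0*1/5 + 0*1/10 = 7/20
  d_1[3] = 1/2*1/5 + 1/2*1/5 + 0*2/5 + 0*2/5 = 1/5
d_1 = (0=7/20, 1=1/10, 2=7/20, 3=1/5)
  d_2[0] = 7/20*1/2 + 1/10*1/5 + 7/20*1/5 + 1/5*1/10 = 57/200
  d_2[1] = 7/20*1/10 + 1/10*1/10 + 7/20*1/5 + 1/5*2/5 = 39/200
  d_2[2] = 7/20*1/5 + 1/10*1/2 + 7/20*1/5 + 1/5*1/10 = 21/100
  d_2[3] = 7/20*1/5 + 1/10*1/5 + 7/20*2/5 + 1/5*2/5 = 31/100
d_2 = (0=57/200, 1=39/200, 2=21/100, 3=31/100)
  d_3[0] = 57/200*1/2 + 39/200*1/5 + 21/100*1/5 + 31/100*1/10 = 509/2000
  d_3[1] = 57/200*1/10 + 39/200*1/10 + 21/100*1/5 + 31/100*2/5 = 107/500
  d_3[2] = 57/200*1/5 + 39/200*1/2 + 21/100*1/5 + 31/100*1/10 = 91/400
  d_3[3] = 57/200*1/5 + 39/200*1/5 + 21/100*2/5 + 31/100*2/5 = 38/125
d_3 = (0=509/2000, 1=107/500, 2=91/400, 3=38/125)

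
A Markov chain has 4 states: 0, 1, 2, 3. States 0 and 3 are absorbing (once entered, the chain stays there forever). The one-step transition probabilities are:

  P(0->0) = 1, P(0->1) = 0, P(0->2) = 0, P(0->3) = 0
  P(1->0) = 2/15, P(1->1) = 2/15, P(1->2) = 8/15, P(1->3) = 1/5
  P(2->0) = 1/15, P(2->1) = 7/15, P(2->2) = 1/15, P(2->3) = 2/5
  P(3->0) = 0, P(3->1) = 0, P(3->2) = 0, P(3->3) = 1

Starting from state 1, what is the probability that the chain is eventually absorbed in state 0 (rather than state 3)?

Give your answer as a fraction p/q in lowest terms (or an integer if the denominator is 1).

Let a_i = P(absorbed in 0 | start in state i).
Boundary conditions: a_0 = 1, a_3 = 0.
For each transient state i, a_i = sum_j P(i->j) * a_j:
  a_1 = 2/15*a_0 + 2/15*a_1 + 8/15*a_2 + 1/5*a_3
  a_2 = 1/15*a_0 + 7/15*a_1 + 1/15*a_2 + 2/5*a_3

Substituting a_0 = 1 and a_3 = 0, rearrange to (I - Q) a = r where r[i] = P(i -> 0):
  [13/15, -8/15] . (a_1, a_2) = 2/15
  [-7/15, 14/15] . (a_1, a_2) = 1/15

Solving yields:
  a_1 = 2/7
  a_2 = 3/14

Starting state is 1, so the absorption probability is a_1 = 2/7.

Answer: 2/7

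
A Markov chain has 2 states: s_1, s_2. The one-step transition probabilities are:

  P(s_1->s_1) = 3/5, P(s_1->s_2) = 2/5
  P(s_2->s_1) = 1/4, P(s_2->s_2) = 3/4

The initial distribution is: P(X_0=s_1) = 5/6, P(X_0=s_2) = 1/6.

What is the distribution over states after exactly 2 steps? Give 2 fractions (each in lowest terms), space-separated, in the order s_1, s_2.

Propagating the distribution step by step (d_{t+1} = d_t * P):
d_0 = (s_1=5/6, s_2=1/6)
  d_1[s_1] = 5/6*3/5 + 1/6*1/4 = 13/24
  d_1[s_2] = 5/6*2/5 + 1/6*3/4 = 11/24
d_1 = (s_1=13/24, s_2=11/24)
  d_2[s_1] = 13/24*3/5 + 11/24*1/4 = 211/480
  d_2[s_2] = 13/24*2/5 + 11/24*3/4 = 269/480
d_2 = (s_1=211/480, s_2=269/480)

Answer: 211/480 269/480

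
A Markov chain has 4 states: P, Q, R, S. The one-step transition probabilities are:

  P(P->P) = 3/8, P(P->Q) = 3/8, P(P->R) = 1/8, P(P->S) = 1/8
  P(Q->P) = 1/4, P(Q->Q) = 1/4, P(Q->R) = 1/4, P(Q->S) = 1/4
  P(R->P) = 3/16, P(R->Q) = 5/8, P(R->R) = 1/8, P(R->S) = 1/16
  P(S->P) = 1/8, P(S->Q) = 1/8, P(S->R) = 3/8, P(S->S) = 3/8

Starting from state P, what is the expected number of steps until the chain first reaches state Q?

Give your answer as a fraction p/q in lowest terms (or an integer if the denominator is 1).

Let h_i = expected steps to first reach Q from state i.
Boundary: h_Q = 0.
First-step equations for the other states:
  h_P = 1 + 3/8*h_P + 3/8*h_Q + 1/8*h_R + 1/8*h_S
  h_R = 1 + 3/16*h_P + 5/8*h_Q + 1/8*h_R + 1/16*h_S
  h_S = 1 + 1/8*h_P + 1/8*h_Q + 3/8*h_R + 3/8*h_S

Substituting h_Q = 0 and rearranging gives the linear system (I - Q) h = 1:
  [5/8, -1/8, -1/8] . (h_P, h_R, h_S) = 1
  [-3/16, 7/8, -1/16] . (h_P, h_R, h_S) = 1
  [-1/8, -3/8, 5/8] . (h_P, h_R, h_S) = 1

Solving yields:
  h_P = 98/37
  h_R = 72/37
  h_S = 122/37

Starting state is P, so the expected hitting time is h_P = 98/37.

Answer: 98/37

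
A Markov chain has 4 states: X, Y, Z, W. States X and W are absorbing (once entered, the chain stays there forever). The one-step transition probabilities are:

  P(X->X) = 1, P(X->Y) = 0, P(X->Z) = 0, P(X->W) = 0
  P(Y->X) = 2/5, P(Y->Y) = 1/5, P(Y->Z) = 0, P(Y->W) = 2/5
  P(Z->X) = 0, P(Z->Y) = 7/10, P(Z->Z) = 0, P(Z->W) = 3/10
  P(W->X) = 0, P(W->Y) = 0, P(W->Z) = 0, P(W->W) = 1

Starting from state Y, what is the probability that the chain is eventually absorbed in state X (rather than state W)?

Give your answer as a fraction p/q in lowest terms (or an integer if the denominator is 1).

Answer: 1/2

Derivation:
Let a_i = P(absorbed in X | start in state i).
Boundary conditions: a_X = 1, a_W = 0.
For each transient state i, a_i = sum_j P(i->j) * a_j:
  a_Y = 2/5*a_X + 1/5*a_Y + 0*a_Z + 2/5*a_W
  a_Z = 0*a_X + 7/10*a_Y + 0*a_Z + 3/10*a_W

Substituting a_X = 1 and a_W = 0, rearrange to (I - Q) a = r where r[i] = P(i -> X):
  [4/5, 0] . (a_Y, a_Z) = 2/5
  [-7/10, 1] . (a_Y, a_Z) = 0

Solving yields:
  a_Y = 1/2
  a_Z = 7/20

Starting state is Y, so the absorption probability is a_Y = 1/2.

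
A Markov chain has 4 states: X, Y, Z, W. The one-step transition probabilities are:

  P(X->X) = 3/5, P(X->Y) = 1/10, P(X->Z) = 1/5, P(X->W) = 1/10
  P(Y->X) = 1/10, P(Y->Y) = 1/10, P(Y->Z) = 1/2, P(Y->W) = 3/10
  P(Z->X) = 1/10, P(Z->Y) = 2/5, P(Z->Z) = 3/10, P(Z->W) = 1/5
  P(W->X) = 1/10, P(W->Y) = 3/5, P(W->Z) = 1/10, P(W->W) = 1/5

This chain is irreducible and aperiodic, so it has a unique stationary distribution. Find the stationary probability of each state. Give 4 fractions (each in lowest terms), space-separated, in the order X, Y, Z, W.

The stationary distribution satisfies pi = pi * P, i.e.:
  pi_X = 3/5*pi_X + 1/10*pi_Y + 1/10*pi_Z + 1/10*pi_W
  pi_Y = 1/10*pi_X + 1/10*pi_Y + 2/5*pi_Z + 3/5*pi_W
  pi_Z = 1/5*pi_X + 1/2*pi_Y + 3/10*pi_Z + 1/10*pi_W
  pi_W = 1/10*pi_X + 3/10*pi_Y + 1/5*pi_Z + 1/5*pi_W
with normalization: pi_X + pi_Y + pi_Z + pi_W = 1.

Using the first 3 balance equations plus normalization, the linear system A*pi = b is:
  [-2/5, 1/10, 1/10, 1/10] . pi = 0
  [1/10, -9/10, 2/5, 3/5] . pi = 0
  [1/5, 1/2, -7/10, 1/10] . pi = 0
  [1, 1, 1, 1] . pi = 1

Solving yields:
  pi_X = 1/5
  pi_Y = 47/160
  pi_Z = 19/64
  pi_W = 67/320

Verification (pi * P):
  1/5*3/5 + 47/160*1/10 + 19/64*1/10 + 67/320*1/10 = 1/5 = pi_X  (ok)
  1/5*1/10 + 47/160*1/10 + 19/64*2/5 + 67/320*3/5 = 47/160 = pi_Y  (ok)
  1/5*1/5 + 47/160*1/2 + 19/64*3/10 + 67/320*1/10 = 19/64 = pi_Z  (ok)
  1/5*1/10 + 47/160*3/10 + 19/64*1/5 + 67/320*1/5 = 67/320 = pi_W  (ok)

Answer: 1/5 47/160 19/64 67/320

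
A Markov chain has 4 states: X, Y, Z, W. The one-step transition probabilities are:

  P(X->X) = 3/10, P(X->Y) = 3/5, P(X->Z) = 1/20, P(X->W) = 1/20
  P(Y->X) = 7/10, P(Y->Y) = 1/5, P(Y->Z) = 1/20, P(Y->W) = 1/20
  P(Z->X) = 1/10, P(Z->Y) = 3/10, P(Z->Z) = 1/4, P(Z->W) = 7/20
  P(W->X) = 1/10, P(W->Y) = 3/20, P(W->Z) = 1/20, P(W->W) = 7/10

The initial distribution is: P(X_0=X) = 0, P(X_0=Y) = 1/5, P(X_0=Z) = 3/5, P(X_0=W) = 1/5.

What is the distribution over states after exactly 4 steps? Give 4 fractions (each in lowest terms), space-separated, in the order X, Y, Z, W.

Answer: 1407/4000 129773/400000 198/3125 104183/400000

Derivation:
Propagating the distribution step by step (d_{t+1} = d_t * P):
d_0 = (X=0, Y=1/5, Z=3/5, W=1/5)
  d_1[X] = 0*3/10 + 1/5*7/10 + 3/5*1/10 + 1/5*1/10 = 11/50
  d_1[Y] = 0*3/5 + 1/5*1/5 + 3/5*3/10 + 1/5*3/20 = 1/4
  d_1[Z] = 0*1/20 + 1/5*1/20 + 3/5*1/4 + 1/5*1/20 = 17/100
  d_1[W] = 0*1/20 + 1/5*1/20 + 3/5*7/20 + 1/5*7/10 = 9/25
d_1 = (X=11/50, Y=1/4, Z=17/100, W=9/25)
  d_2[X] = 11/50*3/10 + 1/4*7/10 + 17/100*1/10 + 9/25*1/10 = 147/500
  d_2[Y] = 11/50*3/5 + 1/4*1/5 + 17/100*3/10 + 9/25*3/20 = 287/1000
  d_2[Z] = 11/50*1/20 + 1/4*1/20 + 17/100*1/4 + 9/25*1/20 = 21/250
  d_2[W] = 11/50*1/20 + 1/4*1/20 + 17/100*7/20 + 9/25*7/10 = 67/200
d_2 = (X=147/500, Y=287/1000, Z=21/250, W=67/200)
  d_3[X] = 147/500*3/10 + 287/1000*7/10 + 21/250*1/10 + 67/200*1/10 = 331/1000
  d_3[Y] = 147/500*3/5 + 287/1000*1/5 + 21/250*3/10 + 67/200*3/20 = 1237/4000
  d_3[Z] = 147/500*1/20 + 287/1000*1/20 + 21/250*1/4 + 67/200*1/20 = 167/2500
  d_3[W] = 147/500*1/20 + 287/1000*1/20 + 21/250*7/20 + 67/200*7/10 = 5859/20000
d_3 = (X=331/1000, Y=1237/4000, Z=167/2500, W=5859/20000)
  d_4[X] = 331/1000*3/10 + 1237/4000*7/10 + 167/2500*1/10 + 5859/20000*1/10 = 1407/4000
  d_4[Y] = 331/1000*3/5 + 1237/4000*1/5 + 167/2500*3/10 + 5859/20000*3/20 = 129773/400000
  d_4[Z] = 331/1000*1/20 + 1237/4000*1/20 + 167/2500*1/4 + 5859/20000*1/20 = 198/3125
  d_4[W] = 331/1000*1/20 + 1237/4000*1/20 + 167/2500*7/20 + 5859/20000*7/10 = 104183/400000
d_4 = (X=1407/4000, Y=129773/400000, Z=198/3125, W=104183/400000)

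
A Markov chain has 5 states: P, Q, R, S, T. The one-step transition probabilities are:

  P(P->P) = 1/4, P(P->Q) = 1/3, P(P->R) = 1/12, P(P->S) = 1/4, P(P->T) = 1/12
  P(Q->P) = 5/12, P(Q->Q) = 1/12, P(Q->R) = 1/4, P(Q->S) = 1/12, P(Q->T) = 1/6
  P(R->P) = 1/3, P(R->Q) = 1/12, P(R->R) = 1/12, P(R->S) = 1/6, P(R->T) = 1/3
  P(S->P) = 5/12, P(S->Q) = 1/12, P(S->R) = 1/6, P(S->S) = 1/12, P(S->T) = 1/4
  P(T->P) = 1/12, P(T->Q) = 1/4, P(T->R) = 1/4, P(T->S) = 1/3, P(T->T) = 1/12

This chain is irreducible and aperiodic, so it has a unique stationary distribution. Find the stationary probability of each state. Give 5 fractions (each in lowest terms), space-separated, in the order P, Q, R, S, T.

Answer: 1733/5829 1084/5829 923/5829 1099/5829 330/1943

Derivation:
The stationary distribution satisfies pi = pi * P, i.e.:
  pi_P = 1/4*pi_P + 5/12*pi_Q + 1/3*pi_R + 5/12*pi_S + 1/12*pi_T
  pi_Q = 1/3*pi_P + 1/12*pi_Q + 1/12*pi_R + 1/12*pi_S + 1/4*pi_T
  pi_R = 1/12*pi_P + 1/4*pi_Q + 1/12*pi_R + 1/6*pi_S + 1/4*pi_T
  pi_S = 1/4*pi_P + 1/12*pi_Q + 1/6*pi_R + 1/12*pi_S + 1/3*pi_T
  pi_T = 1/12*pi_P + 1/6*pi_Q + 1/3*pi_R + 1/4*pi_S + 1/12*pi_T
with normalization: pi_P + pi_Q + pi_R + pi_S + pi_T = 1.

Using the first 4 balance equations plus normalization, the linear system A*pi = b is:
  [-3/4, 5/12, 1/3, 5/12, 1/12] . pi = 0
  [1/3, -11/12, 1/12, 1/12, 1/4] . pi = 0
  [1/12, 1/4, -11/12, 1/6, 1/4] . pi = 0
  [1/4, 1/12, 1/6, -11/12, 1/3] . pi = 0
  [1, 1, 1, 1, 1] . pi = 1

Solving yields:
  pi_P = 1733/5829
  pi_Q = 1084/5829
  pi_R = 923/5829
  pi_S = 1099/5829
  pi_T = 330/1943

Verification (pi * P):
  1733/5829*1/4 + 1084/5829*5/12 + 923/5829*1/3 + 1099/5829*5/12 + 330/1943*1/12 = 1733/5829 = pi_P  (ok)
  1733/5829*1/3 + 1084/5829*1/12 + 923/5829*1/12 + 1099/5829*1/12 + 330/1943*1/4 = 1084/5829 = pi_Q  (ok)
  1733/5829*1/12 + 1084/5829*1/4 + 923/5829*1/12 + 1099/5829*1/6 + 330/1943*1/4 = 923/5829 = pi_R  (ok)
  1733/5829*1/4 + 1084/5829*1/12 + 923/5829*1/6 + 1099/5829*1/12 + 330/1943*1/3 = 1099/5829 = pi_S  (ok)
  1733/5829*1/12 + 1084/5829*1/6 + 923/5829*1/3 + 1099/5829*1/4 + 330/1943*1/12 = 330/1943 = pi_T  (ok)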